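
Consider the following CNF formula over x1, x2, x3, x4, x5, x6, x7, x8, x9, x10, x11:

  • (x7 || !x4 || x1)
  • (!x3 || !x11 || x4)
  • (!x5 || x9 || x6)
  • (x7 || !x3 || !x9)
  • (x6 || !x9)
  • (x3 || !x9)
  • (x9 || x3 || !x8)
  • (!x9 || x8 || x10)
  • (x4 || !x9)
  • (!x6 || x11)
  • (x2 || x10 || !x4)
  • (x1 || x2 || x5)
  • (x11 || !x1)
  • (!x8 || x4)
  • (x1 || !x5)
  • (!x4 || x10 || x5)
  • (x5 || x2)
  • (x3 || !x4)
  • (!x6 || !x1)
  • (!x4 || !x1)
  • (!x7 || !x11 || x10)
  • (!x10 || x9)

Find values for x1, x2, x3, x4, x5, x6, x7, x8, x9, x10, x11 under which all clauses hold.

Pure literal: x2 appears only positively; assign x2 = True.
Set x1 = False and propagate.
  then x5 is forced to False.
Set x3 = True and propagate.
For the remaining variables, x4 = True, x6 = True, x7 = True, x8 = False, x9 = True, x10 = True, x11 = True works.
Every clause has at least one true literal under this assignment.

x1 = 0  x2 = 1  x3 = 1  x4 = 1  x5 = 0  x6 = 1  x7 = 1  x8 = 0  x9 = 1  x10 = 1  x11 = 1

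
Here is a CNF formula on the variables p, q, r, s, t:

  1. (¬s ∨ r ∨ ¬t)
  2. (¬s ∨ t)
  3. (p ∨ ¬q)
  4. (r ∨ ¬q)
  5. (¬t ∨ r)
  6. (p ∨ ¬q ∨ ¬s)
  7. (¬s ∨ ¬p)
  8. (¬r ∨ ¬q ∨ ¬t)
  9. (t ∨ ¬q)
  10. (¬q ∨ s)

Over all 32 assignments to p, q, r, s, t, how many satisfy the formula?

7

Case analysis on q and s:
  q=1, s=1: a clause becomes empty — 0.
  q=1, s=0: a clause becomes empty — 0.
  q=0, s=1: remaining (p,r,t) ∈ {(0,1,1)} — 1.
  q=0, s=0: p free; 3 ways for (r,t) × 2^1 = 6.
Total: 0 + 0 + 1 + 6 = 7.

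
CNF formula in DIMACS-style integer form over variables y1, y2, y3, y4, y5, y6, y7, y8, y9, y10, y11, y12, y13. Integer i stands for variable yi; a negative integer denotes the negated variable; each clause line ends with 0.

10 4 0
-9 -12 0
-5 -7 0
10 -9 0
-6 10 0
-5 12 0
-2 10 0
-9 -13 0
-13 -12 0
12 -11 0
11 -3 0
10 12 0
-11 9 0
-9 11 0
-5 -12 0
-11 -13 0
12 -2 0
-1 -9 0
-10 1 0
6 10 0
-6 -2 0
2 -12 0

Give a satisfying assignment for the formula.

y1=T  y2=F  y3=F  y4=F  y5=F  y6=T  y7=T  y8=F  y9=F  y10=T  y11=F  y12=F  y13=F

Pure literal: y3 appears only negated; assign y3 = False.
y5 occurs only negated in the remaining clauses — set y5 = False.
Set y1 = True and propagate.
  then y9 is forced to False.
  then y11 is forced to False.
Try y2 = False.
  then y12 is forced to False.
  then y10 is forced to True.
y4, y6, y7, y8, y13 are now unconstrained; take y4 = False, y6 = True, y7 = True, y8 = False, y13 = False.
Every clause has at least one true literal under this assignment.
Check each clause:
  1. (y4 ∨ y10) — y10 is true.
  2. (¬y12 ∨ ¬y9) — ¬y12 is true.
  3. (¬y7 ∨ ¬y5) — ¬y5 is true.
  4. (¬y9 ∨ y10) — y10 is true.
  5. (y10 ∨ ¬y6) — y10 is true.
  6. (y12 ∨ ¬y5) — ¬y5 is true.
  7. (¬y2 ∨ y10) — y10 is true.
  8. (¬y13 ∨ ¬y9) — ¬y13 is true.
  9. (¬y12 ∨ ¬y13) — ¬y13 is true.
  10. (¬y11 ∨ y12) — ¬y11 is true.
  11. (¬y3 ∨ y11) — ¬y3 is true.
  12. (y12 ∨ y10) — y10 is true.
  13. (y9 ∨ ¬y11) — ¬y11 is true.
  14. (¬y9 ∨ y11) — ¬y9 is true.
  15. (¬y12 ∨ ¬y5) — ¬y5 is true.
  16. (¬y13 ∨ ¬y11) — ¬y13 is true.
  17. (¬y2 ∨ y12) — ¬y2 is true.
  18. (¬y9 ∨ ¬y1) — ¬y9 is true.
  19. (y1 ∨ ¬y10) — y1 is true.
  20. (y10 ∨ y6) — y10 is true.
  21. (¬y6 ∨ ¬y2) — ¬y2 is true.
  22. (y2 ∨ ¬y12) — ¬y12 is true.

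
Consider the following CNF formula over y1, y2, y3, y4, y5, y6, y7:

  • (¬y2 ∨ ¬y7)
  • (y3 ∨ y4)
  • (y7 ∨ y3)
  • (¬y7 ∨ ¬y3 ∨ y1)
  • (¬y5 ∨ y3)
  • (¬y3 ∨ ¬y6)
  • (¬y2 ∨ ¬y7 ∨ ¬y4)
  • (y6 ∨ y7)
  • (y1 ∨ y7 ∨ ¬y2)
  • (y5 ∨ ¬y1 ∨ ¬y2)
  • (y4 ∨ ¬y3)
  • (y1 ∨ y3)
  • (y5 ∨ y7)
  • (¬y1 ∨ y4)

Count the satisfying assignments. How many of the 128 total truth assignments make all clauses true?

4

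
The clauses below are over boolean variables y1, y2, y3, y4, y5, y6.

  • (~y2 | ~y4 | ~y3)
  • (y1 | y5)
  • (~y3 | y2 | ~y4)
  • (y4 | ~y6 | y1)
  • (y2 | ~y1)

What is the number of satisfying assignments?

20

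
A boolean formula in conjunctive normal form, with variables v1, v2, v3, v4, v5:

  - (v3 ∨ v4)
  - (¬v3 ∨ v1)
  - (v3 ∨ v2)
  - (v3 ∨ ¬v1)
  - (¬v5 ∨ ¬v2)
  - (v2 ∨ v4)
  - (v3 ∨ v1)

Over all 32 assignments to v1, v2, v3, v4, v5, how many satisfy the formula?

Satisfying assignments:
  v1=1 v2=0 v3=1 v4=1 v5=0
  v1=1 v2=0 v3=1 v4=1 v5=1
  v1=1 v2=1 v3=1 v4=0 v5=0
  v1=1 v2=1 v3=1 v4=1 v5=0
Count: 4.

4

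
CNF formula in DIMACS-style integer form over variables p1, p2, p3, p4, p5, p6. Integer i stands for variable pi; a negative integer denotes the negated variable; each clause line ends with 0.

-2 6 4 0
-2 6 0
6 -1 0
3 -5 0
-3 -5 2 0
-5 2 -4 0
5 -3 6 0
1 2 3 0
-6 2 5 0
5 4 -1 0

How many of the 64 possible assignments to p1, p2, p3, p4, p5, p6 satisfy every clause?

Split on p2, then p5.
  p2=1, p5=1: remaining (p1,p3,p4,p6) ∈ {(0,1,0,1); (0,1,1,1); (1,1,0,1); (1,1,1,1)} — 4.
  p2=1, p5=0: p3 free; 3 ways for (p1,p4,p6) × 2^1 = 6.
  p2=0, p5=1: a clause becomes empty — 0.
  p2=0, p5=0: a clause becomes empty — 0.
Total: 4 + 6 + 0 + 0 = 10.

10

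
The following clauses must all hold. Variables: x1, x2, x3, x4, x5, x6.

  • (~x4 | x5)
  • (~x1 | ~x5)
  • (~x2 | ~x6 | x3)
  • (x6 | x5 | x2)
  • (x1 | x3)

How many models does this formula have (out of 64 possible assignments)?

Case analysis on x5 and x1:
  x5=1, x1=1: a clause becomes empty — 0.
  x5=1, x1=0: forces x3=1; x2, x4, x6 free → 2^3 = 8.
  x5=0, x1=1: 5 of the 16 assignments to (x2,x3,x4,x6) work.
  x5=0, x1=0: remaining (x2,x3,x4,x6) ∈ {(0,1,0,1); (1,1,0,0); (1,1,0,1)} — 3.
Total: 0 + 8 + 5 + 3 = 16.

16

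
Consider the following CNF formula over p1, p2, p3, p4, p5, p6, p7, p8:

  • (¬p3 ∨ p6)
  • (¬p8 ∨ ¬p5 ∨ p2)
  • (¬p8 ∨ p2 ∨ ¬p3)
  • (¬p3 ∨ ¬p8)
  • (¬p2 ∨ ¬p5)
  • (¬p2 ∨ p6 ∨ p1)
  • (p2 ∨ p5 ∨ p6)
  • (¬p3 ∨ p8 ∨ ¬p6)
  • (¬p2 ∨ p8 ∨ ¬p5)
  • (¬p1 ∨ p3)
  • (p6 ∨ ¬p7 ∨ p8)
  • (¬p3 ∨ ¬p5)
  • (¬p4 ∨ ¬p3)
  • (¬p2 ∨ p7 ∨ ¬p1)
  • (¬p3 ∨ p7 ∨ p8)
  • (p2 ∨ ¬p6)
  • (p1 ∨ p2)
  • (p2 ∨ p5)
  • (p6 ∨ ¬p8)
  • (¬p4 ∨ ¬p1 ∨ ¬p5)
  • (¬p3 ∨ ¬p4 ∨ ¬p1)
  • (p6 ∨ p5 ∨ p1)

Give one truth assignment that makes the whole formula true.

p4 occurs only negated in the remaining clauses — set p4 = False.
Try p1 = False.
  then p2 is forced to True.
  then p5 is forced to False.
  then p6 is forced to True.
Set p3 = False and propagate.
p7, p8 are now unconstrained; take p7 = False, p8 = True.

p1=False, p2=True, p3=False, p4=False, p5=False, p6=True, p7=False, p8=True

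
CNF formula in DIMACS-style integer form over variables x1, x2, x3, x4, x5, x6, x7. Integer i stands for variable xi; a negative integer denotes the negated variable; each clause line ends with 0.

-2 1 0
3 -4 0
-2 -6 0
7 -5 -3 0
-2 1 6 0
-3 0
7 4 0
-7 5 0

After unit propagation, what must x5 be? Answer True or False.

True

(~x3) stands alone — x3 = False.
From (x3 | ~x4) and x3 = False: x4 = False.
In (x7 | x4), x4 is now false; x7 must hold, so x7 = True.
(x5 | ~x7): since x7 = True, the clause reduces to (x5). x5 = True.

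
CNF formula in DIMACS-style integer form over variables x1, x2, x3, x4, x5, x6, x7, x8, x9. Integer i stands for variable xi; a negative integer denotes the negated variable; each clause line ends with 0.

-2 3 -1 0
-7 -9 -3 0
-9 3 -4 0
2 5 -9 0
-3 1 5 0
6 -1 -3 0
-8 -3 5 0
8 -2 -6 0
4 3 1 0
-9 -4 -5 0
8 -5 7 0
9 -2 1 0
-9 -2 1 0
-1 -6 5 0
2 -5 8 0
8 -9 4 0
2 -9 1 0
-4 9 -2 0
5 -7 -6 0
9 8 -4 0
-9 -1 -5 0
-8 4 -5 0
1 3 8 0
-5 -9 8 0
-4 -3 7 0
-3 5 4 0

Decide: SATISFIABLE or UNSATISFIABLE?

SATISFIABLE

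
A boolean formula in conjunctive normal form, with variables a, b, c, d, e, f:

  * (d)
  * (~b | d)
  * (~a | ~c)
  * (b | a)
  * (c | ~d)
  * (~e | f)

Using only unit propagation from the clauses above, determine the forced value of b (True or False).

(d) is a unit clause: d = True.
In (c | ~d), ~d is now false; c must hold, so c = True.
(~a | ~c): since c = True, the clause reduces to (~a). a = False.
From (a | b) and a = False: b = True.

True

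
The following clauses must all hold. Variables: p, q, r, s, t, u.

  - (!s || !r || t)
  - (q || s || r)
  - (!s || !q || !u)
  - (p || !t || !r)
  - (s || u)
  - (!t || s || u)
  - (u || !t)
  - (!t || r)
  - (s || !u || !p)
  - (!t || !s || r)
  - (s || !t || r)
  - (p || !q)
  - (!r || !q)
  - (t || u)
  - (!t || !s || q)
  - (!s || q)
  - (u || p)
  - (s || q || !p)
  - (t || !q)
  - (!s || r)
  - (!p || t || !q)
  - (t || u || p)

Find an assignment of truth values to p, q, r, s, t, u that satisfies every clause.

p = False, q = False, r = True, s = False, t = False, u = True

Set p = False and propagate.
  then q is forced to False.
  then s is forced to False.
  then r is forced to True.
  then t is forced to False.
  then u is forced to True.
Every clause has at least one true literal under this assignment.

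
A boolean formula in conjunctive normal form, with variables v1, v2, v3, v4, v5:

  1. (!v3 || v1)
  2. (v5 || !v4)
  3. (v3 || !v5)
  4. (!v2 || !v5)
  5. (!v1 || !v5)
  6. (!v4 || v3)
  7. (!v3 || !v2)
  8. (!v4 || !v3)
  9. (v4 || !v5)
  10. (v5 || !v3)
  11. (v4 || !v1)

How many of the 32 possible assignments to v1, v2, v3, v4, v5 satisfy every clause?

2

Satisfying assignments:
  v1=F v2=F v3=F v4=F v5=F
  v1=F v2=T v3=F v4=F v5=F
That's 2 in total.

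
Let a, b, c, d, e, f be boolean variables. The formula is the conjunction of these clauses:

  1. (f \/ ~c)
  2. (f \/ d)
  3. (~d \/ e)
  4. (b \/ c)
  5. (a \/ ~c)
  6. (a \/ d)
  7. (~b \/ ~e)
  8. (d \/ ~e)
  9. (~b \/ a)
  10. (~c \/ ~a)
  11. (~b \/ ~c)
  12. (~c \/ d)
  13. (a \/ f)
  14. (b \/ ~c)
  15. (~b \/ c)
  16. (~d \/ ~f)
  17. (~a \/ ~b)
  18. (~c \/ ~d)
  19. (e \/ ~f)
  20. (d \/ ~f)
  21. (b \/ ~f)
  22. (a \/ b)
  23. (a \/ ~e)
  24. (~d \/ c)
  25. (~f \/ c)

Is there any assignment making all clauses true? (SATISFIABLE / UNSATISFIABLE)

UNSATISFIABLE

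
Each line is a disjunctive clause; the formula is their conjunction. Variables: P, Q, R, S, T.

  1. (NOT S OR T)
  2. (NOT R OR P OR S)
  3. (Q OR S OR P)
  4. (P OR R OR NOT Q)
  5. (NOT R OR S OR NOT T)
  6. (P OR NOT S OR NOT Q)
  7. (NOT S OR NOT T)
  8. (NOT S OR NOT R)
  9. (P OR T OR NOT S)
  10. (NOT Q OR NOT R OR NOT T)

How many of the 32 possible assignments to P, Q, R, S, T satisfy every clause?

The models are:
  P=T Q=F R=F S=F T=F
  P=T Q=F R=F S=F T=T
  P=T Q=F R=T S=F T=F
  P=T Q=T R=F S=F T=F
  P=T Q=T R=F S=F T=T
  P=T Q=T R=T S=F T=F
Count: 6.

6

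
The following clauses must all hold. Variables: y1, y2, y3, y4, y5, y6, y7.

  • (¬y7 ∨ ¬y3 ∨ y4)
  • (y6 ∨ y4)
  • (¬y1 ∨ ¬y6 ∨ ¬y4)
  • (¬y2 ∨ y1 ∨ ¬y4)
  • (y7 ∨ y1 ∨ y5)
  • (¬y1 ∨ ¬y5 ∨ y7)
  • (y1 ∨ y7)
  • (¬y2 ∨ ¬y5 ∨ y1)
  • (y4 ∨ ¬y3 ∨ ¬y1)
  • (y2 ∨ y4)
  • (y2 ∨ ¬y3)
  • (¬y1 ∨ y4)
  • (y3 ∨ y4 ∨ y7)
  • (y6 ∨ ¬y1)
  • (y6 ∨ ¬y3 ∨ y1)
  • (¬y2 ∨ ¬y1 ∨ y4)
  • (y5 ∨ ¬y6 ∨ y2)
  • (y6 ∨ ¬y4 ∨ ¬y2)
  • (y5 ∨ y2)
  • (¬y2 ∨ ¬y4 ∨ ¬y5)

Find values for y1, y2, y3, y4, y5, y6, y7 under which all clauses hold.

Branch on y1: take y1 = False.
  then y7 is forced to True.
Set y2 = True and propagate.
  then y4 is forced to False.
  then y3 is forced to False.
  then y6 is forced to True.
  then y5 is forced to False.
Every clause has at least one true literal under this assignment.

y1=False, y2=True, y3=False, y4=False, y5=False, y6=True, y7=True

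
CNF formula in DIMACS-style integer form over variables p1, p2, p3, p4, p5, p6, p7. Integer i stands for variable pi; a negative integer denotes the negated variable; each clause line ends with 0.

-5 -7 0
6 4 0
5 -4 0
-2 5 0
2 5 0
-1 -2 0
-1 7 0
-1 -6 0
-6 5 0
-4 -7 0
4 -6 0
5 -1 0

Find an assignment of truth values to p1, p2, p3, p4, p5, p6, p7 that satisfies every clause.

p1 = F, p2 = T, p3 = T, p4 = T, p5 = T, p6 = F, p7 = F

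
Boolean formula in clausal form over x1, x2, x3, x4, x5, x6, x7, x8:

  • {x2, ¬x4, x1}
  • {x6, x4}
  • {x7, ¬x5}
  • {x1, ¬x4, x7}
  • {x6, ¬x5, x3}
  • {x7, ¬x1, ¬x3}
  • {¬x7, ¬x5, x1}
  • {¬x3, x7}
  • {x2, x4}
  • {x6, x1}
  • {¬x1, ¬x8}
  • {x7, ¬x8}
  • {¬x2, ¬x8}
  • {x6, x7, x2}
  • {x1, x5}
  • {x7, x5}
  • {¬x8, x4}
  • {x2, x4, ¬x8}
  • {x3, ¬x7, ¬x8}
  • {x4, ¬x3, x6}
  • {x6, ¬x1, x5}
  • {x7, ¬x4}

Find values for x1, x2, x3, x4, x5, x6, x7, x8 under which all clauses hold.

x1=1, x2=1, x3=0, x4=0, x5=0, x6=1, x7=1, x8=0

x6 occurs only positively in the remaining clauses — set x6 = True.
Pure literal: x8 appears only negated; assign x8 = False.
Set x1 = True and propagate.
The remaining clauses are satisfied by x2 = True, x3 = False, x4 = False, x5 = False, x7 = True.
Check each clause:
  1. {x1, x2, ¬x4} — x1 is true.
  2. {x4, x6} — x6 is true.
  3. {¬x5, x7} — ¬x5 is true.
  4. {¬x4, x1, x7} — x1 is true.
  5. {x6, ¬x5, x3} — ¬x5 is true.
  6. {¬x1, ¬x3, x7} — ¬x3 is true.
  7. {¬x5, ¬x7, x1} — ¬x5 is true.
  8. {¬x3, x7} — ¬x3 is true.
  9. {x4, x2} — x2 is true.
  10. {x6, x1} — x1 is true.
  11. {¬x8, ¬x1} — ¬x8 is true.
  12. {x7, ¬x8} — ¬x8 is true.
  13. {¬x2, ¬x8} — ¬x8 is true.
  14. {x6, x7, x2} — x2 is true.
  15. {x1, x5} — x1 is true.
  16. {x7, x5} — x7 is true.
  17. {¬x8, x4} — ¬x8 is true.
  18. {x2, x4, ¬x8} — ¬x8 is true.
  19. {¬x8, ¬x7, x3} — ¬x8 is true.
  20. {¬x3, x6, x4} — ¬x3 is true.
  21. {¬x1, x5, x6} — x6 is true.
  22. {¬x4, x7} — ¬x4 is true.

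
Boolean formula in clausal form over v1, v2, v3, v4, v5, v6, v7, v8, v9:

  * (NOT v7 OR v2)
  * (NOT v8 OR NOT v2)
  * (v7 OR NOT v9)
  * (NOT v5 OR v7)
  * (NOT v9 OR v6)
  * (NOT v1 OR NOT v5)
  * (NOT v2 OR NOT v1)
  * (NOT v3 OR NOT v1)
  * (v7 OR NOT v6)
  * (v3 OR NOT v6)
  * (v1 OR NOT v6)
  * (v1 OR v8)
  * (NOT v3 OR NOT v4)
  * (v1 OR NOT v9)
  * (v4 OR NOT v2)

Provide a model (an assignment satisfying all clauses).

v1=F, v2=F, v3=T, v4=F, v5=F, v6=F, v7=F, v8=T, v9=F

Pure literal: v5 appears only negated; assign v5 = False.
v9 occurs only negated in the remaining clauses — set v9 = False.
Set v1 = False and propagate.
  then v6 is forced to False.
  then v8 is forced to True.
  then v2 is forced to False.
  then v7 is forced to False.
Branch on v3: take v3 = True.
  then v4 is forced to False.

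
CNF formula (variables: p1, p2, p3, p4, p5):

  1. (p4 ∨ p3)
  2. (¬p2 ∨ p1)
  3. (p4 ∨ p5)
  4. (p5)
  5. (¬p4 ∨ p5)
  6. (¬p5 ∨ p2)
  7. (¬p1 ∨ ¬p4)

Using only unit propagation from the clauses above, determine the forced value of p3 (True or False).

True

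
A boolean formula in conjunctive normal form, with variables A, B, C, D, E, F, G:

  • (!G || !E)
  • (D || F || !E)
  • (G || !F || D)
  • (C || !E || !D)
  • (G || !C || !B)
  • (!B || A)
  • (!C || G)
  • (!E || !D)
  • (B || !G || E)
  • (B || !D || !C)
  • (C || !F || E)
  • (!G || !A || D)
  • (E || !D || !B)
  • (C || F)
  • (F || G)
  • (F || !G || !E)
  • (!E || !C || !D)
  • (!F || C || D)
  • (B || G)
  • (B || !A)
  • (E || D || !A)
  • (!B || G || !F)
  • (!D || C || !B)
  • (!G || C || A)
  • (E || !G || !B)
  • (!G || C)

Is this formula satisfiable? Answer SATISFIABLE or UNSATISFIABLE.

UNSATISFIABLE

G = True:
  propagation gives E=False, B=True; an empty clause results — contradiction.
G = False:
  propagation gives C=False, F=True, D=True, E=False; an empty clause results — contradiction.
Every branch closes, so no satisfying assignment exists.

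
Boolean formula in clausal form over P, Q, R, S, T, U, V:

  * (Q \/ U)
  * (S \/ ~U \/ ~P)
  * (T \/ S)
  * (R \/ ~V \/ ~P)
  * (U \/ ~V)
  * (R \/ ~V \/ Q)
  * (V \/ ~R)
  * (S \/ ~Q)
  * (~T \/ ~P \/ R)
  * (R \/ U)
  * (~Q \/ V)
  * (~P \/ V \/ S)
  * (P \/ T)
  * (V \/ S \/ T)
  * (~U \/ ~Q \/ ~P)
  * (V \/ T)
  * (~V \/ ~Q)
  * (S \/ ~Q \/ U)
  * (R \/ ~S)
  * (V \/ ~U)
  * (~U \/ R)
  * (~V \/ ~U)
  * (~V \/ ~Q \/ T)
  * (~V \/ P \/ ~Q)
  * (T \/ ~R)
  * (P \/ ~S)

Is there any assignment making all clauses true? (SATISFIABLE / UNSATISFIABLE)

UNSATISFIABLE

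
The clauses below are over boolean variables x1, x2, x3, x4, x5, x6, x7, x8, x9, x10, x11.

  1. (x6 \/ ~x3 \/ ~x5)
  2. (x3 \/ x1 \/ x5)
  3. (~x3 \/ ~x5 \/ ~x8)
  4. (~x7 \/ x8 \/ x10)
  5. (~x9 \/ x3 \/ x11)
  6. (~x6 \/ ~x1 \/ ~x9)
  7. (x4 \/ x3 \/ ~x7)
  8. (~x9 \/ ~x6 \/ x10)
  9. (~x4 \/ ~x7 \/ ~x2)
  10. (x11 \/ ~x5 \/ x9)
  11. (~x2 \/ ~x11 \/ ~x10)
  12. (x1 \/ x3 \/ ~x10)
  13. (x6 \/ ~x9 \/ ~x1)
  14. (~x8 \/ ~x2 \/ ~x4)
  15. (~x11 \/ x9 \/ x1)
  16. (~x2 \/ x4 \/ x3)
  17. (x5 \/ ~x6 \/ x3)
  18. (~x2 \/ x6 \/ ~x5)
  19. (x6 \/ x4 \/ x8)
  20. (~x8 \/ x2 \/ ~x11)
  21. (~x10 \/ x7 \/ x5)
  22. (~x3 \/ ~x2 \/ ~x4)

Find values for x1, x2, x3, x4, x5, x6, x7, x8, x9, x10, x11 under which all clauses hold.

x1 = False, x2 = False, x3 = True, x4 = True, x5 = False, x6 = True, x7 = True, x8 = False, x9 = False, x10 = True, x11 = False

Check each clause:
  1. (x6 \/ ~x3 \/ ~x5) — ~x5 is true.
  2. (x5 \/ x3 \/ x1) — x3 is true.
  3. (~x8 \/ ~x3 \/ ~x5) — ~x8 is true.
  4. (x10 \/ x8 \/ ~x7) — x10 is true.
  5. (x3 \/ x11 \/ ~x9) — x3 is true.
  6. (~x6 \/ ~x1 \/ ~x9) — ~x1 is true.
  7. (x4 \/ x3 \/ ~x7) — x3 is true.
  8. (x10 \/ ~x6 \/ ~x9) — x10 is true.
  9. (~x7 \/ ~x4 \/ ~x2) — ~x2 is true.
  10. (x11 \/ ~x5 \/ x9) — ~x5 is true.
  11. (~x11 \/ ~x10 \/ ~x2) — ~x11 is true.
  12. (x3 \/ x1 \/ ~x10) — x3 is true.
  13. (~x1 \/ x6 \/ ~x9) — ~x9 is true.
  14. (~x8 \/ ~x2 \/ ~x4) — ~x8 is true.
  15. (x9 \/ ~x11 \/ x1) — ~x11 is true.
  16. (x4 \/ x3 \/ ~x2) — x3 is true.
  17. (~x6 \/ x5 \/ x3) — x3 is true.
  18. (~x5 \/ x6 \/ ~x2) — ~x5 is true.
  19. (x8 \/ x6 \/ x4) — x4 is true.
  20. (~x11 \/ x2 \/ ~x8) — ~x8 is true.
  21. (~x10 \/ x7 \/ x5) — x7 is true.
  22. (~x2 \/ ~x4 \/ ~x3) — ~x2 is true.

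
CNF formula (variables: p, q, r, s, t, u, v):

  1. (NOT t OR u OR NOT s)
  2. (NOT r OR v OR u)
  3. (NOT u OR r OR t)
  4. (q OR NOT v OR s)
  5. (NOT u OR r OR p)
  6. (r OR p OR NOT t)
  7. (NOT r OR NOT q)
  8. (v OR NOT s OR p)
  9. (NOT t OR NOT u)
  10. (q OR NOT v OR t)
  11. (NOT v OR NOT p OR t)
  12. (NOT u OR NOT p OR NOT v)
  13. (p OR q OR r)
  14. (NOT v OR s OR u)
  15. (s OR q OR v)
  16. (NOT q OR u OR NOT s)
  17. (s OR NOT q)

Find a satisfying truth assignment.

p=True  q=False  r=True  s=True  t=False  u=True  v=False

Branch on p: take p = True.
Branch on q: take q = False.
For the remaining variables, r = True, s = True, t = False, u = True, v = False works.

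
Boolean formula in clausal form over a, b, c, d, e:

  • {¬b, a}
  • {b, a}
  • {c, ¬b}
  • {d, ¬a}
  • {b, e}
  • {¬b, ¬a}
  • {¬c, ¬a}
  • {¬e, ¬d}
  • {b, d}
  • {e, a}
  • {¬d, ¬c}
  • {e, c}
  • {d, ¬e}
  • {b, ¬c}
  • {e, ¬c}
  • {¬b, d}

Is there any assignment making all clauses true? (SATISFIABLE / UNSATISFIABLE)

b = True:
  propagation gives a=True; an empty clause results — contradiction.
b = False:
  propagation gives a=True, d=True, e=True; an empty clause results — contradiction.
Every branch closes, so no satisfying assignment exists.

UNSATISFIABLE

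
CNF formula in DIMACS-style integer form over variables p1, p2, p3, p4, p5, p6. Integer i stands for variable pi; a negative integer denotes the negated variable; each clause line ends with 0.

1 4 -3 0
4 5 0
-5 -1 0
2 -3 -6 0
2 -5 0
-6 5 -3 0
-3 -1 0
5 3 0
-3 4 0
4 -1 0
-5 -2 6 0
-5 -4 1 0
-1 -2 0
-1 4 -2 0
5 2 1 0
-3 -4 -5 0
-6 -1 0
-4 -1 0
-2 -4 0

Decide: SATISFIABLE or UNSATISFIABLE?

SATISFIABLE

Branch on p1: take p1 = False.
For the remaining variables, p2 = True, p3 = False, p4 = False, p5 = True, p6 = True works.
Every clause has at least one true literal under this assignment.
So p1=F, p2=T, p3=F, p4=F, p5=T, p6=T is a satisfying assignment.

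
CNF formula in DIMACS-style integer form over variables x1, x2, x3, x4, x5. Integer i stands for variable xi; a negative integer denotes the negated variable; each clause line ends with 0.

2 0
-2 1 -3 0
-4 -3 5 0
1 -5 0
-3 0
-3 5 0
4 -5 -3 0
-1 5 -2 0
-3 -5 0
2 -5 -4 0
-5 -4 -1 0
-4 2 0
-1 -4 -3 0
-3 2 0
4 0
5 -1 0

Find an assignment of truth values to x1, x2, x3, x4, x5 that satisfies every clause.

(x2) is a unit clause, so x2 = True.
(NOT x3) is a unit clause, so x3 = False.
(x4) is a unit clause, so x4 = True.
Branch on x1: take x1 = False.
  then x5 is forced to False.
Every clause has at least one true literal under this assignment.

x1=F, x2=T, x3=F, x4=T, x5=F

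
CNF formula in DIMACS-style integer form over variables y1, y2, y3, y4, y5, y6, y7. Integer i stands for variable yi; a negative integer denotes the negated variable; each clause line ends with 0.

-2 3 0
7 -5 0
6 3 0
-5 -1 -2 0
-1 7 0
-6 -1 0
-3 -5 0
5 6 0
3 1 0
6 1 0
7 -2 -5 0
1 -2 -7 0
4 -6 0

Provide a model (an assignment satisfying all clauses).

y1=False, y2=True, y3=True, y4=True, y5=False, y6=True, y7=False

Check each clause:
  1. (~y2 \/ y3) — y3 is true.
  2. (~y5 \/ y7) — ~y5 is true.
  3. (y6 \/ y3) — y3 is true.
  4. (~y5 \/ ~y1 \/ ~y2) — ~y5 is true.
  5. (y7 \/ ~y1) — ~y1 is true.
  6. (~y1 \/ ~y6) — ~y1 is true.
  7. (~y5 \/ ~y3) — ~y5 is true.
  8. (y6 \/ y5) — y6 is true.
  9. (y3 \/ y1) — y3 is true.
  10. (y6 \/ y1) — y6 is true.
  11. (~y2 \/ y7 \/ ~y5) — ~y5 is true.
  12. (y1 \/ ~y7 \/ ~y2) — ~y7 is true.
  13. (~y6 \/ y4) — y4 is true.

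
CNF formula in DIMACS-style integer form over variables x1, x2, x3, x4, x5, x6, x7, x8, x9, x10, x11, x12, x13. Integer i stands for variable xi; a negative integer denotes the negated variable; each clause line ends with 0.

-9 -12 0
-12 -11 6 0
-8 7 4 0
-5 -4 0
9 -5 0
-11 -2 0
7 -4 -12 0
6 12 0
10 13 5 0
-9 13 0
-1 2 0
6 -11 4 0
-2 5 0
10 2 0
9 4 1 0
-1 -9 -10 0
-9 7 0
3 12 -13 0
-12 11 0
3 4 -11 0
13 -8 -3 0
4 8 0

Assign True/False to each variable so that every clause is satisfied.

x1=0, x2=0, x3=0, x4=1, x5=0, x6=1, x7=1, x8=0, x9=0, x10=1, x11=1, x12=1, x13=0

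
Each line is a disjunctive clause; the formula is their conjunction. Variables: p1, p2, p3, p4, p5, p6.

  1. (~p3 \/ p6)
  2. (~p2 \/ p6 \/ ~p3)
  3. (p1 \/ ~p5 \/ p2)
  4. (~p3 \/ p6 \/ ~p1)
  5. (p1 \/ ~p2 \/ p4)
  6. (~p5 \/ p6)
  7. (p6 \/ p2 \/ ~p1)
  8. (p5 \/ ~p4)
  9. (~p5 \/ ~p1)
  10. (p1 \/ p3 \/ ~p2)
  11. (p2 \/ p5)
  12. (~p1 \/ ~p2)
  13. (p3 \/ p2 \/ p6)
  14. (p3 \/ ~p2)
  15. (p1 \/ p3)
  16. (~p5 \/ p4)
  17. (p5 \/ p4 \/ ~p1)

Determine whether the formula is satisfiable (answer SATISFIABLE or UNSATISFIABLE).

p6 occurs only positively in the remaining clauses — set p6 = True.
Set p1 = False and propagate.
  then p3 is forced to True.
Branch on p2: take p2 = True.
  then p4 is forced to True.
  then p5 is forced to True.
So p1=F, p2=T, p3=T, p4=T, p5=T, p6=T is a satisfying assignment.

SATISFIABLE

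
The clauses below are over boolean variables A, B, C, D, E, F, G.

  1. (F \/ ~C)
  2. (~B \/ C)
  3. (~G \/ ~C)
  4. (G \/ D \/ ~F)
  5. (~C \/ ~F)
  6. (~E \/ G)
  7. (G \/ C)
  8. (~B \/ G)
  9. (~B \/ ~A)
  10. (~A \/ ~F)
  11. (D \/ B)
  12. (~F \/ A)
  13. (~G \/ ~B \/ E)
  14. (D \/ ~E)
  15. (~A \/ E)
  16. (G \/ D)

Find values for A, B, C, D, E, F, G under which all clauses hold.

A = True, B = False, C = False, D = True, E = True, F = False, G = True

D occurs only positively in the remaining clauses — set D = True.
Set A = True and propagate.
  then B is forced to False.
  then F is forced to False.
  then C is forced to False.
  then G is forced to True.
  then E is forced to True.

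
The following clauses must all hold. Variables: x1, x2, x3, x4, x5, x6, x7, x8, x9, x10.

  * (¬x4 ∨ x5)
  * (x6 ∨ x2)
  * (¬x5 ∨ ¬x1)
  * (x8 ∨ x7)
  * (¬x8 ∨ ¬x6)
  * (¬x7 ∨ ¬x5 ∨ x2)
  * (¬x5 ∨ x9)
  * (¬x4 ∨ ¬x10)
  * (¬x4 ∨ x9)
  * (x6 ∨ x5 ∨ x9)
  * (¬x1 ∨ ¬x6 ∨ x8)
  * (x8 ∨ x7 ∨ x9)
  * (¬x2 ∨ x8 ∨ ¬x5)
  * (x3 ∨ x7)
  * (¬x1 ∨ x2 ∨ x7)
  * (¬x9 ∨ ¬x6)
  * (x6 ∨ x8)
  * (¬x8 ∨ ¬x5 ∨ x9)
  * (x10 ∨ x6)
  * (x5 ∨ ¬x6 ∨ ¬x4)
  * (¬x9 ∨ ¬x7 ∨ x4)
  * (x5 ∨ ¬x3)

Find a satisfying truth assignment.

x1=0, x2=1, x3=1, x4=0, x5=1, x6=0, x7=0, x8=1, x9=1, x10=1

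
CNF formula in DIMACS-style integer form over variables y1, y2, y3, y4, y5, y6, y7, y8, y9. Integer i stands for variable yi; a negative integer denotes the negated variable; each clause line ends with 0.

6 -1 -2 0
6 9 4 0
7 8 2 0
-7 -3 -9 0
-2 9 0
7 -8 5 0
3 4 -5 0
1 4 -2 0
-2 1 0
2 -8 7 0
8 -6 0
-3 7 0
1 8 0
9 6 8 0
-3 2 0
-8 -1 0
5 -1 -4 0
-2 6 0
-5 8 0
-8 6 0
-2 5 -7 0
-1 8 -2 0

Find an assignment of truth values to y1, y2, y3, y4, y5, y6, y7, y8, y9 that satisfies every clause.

y1=F  y2=F  y3=F  y4=T  y5=F  y6=T  y7=T  y8=T  y9=F

Check each clause:
  1. (y6 | ~y1 | ~y2) — y6 is true.
  2. (y9 | y6 | y4) — y4 is true.
  3. (y2 | y8 | y7) — y8 is true.
  4. (~y9 | ~y7 | ~y3) — ~y3 is true.
  5. (y9 | ~y2) — ~y2 is true.
  6. (y5 | ~y8 | y7) — y7 is true.
  7. (y4 | y3 | ~y5) — y4 is true.
  8. (y4 | ~y2 | y1) — y4 is true.
  9. (~y2 | y1) — ~y2 is true.
  10. (~y8 | y2 | y7) — y7 is true.
  11. (~y6 | y8) — y8 is true.
  12. (~y3 | y7) — ~y3 is true.
  13. (y8 | y1) — y8 is true.
  14. (y8 | y9 | y6) — y8 is true.
  15. (~y3 | y2) — ~y3 is true.
  16. (~y8 | ~y1) — ~y1 is true.
  17. (~y4 | y5 | ~y1) — ~y1 is true.
  18. (~y2 | y6) — ~y2 is true.
  19. (y8 | ~y5) — y8 is true.
  20. (y6 | ~y8) — y6 is true.
  21. (~y2 | ~y7 | y5) — ~y2 is true.
  22. (~y1 | ~y2 | y8) — y8 is true.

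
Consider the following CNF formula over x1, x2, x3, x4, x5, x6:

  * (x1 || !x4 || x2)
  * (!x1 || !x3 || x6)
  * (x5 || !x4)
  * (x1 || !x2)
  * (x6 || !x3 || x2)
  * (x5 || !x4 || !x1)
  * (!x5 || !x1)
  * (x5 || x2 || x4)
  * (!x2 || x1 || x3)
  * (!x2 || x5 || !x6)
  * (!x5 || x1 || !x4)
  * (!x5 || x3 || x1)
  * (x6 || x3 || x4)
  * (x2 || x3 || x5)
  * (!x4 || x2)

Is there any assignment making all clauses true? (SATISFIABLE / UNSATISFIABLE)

SATISFIABLE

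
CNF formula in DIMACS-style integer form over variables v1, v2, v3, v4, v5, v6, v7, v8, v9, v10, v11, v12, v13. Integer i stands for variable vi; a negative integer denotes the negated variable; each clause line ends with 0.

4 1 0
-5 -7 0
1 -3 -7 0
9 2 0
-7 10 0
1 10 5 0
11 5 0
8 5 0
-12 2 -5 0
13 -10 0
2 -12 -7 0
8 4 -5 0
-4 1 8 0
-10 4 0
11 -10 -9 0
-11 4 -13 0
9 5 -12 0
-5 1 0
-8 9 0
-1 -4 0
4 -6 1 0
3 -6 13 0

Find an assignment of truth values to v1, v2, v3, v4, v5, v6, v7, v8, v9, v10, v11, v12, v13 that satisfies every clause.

v2 occurs only positively in the remaining clauses — set v2 = True.
Try v1 = False.
  then v4 is forced to True.
  then v8 is forced to True.
  then v5 is forced to False.
  then v10 is forced to True.
  then v11 is forced to True.
  then v13 is forced to True.
  then v9 is forced to True.
Branch on v3: take v3 = False.
v6, v7, v12 are now unconstrained; take v6 = True, v7 = True, v12 = True.
Every clause has at least one true literal under this assignment.

v1=False, v2=True, v3=False, v4=True, v5=False, v6=True, v7=True, v8=True, v9=True, v10=True, v11=True, v12=True, v13=True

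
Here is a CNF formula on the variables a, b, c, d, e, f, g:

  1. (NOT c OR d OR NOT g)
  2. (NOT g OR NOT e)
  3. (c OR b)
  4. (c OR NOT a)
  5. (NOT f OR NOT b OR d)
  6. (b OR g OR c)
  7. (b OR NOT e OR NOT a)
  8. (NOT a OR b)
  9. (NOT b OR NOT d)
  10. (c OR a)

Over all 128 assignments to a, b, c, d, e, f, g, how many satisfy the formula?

14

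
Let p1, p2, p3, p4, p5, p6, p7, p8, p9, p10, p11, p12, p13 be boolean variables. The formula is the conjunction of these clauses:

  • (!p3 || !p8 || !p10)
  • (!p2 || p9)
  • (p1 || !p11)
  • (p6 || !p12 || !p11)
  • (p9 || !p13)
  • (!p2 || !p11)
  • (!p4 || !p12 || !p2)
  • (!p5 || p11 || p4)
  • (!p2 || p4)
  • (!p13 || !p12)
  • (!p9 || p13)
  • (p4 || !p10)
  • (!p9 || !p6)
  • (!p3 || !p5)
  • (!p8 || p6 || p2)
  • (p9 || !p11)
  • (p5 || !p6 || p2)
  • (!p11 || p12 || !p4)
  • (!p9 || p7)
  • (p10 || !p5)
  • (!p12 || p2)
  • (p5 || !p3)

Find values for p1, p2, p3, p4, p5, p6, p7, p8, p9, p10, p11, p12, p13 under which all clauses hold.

p3 occurs only negated in the remaining clauses — set p3 = False.
Pure literal: p7 appears only positively; assign p7 = True.
Set p1 = False and propagate.
  then p11 is forced to False.
Branch on p2: take p2 = False.
  then p12 is forced to False.
Try p4 = False.
  then p5 is forced to False.
  then p10 is forced to False.
  then p6 is forced to False.
  then p8 is forced to False.
For the remaining variables, p9 = True, p13 = True works.

p1 = F, p2 = F, p3 = F, p4 = F, p5 = F, p6 = F, p7 = T, p8 = F, p9 = T, p10 = F, p11 = F, p12 = F, p13 = T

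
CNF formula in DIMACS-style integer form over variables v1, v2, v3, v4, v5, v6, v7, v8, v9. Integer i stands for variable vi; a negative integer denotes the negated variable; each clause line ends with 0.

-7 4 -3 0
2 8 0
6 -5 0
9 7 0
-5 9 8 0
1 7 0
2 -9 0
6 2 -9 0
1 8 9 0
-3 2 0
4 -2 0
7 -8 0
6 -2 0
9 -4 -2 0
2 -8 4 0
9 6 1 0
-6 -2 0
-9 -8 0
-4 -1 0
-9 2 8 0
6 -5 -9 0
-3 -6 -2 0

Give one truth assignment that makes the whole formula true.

v1 = False, v2 = False, v3 = False, v4 = True, v5 = True, v6 = True, v7 = True, v8 = True, v9 = False

Pure literal: v3 appears only negated; assign v3 = False.
Branch on v1: take v1 = False.
  then v7 is forced to True.
Branch on v2: take v2 = False.
  then v8 is forced to True.
  then v9 is forced to False.
  then v4 is forced to True.
  then v6 is forced to True.
v5 is now unconstrained; take v5 = True.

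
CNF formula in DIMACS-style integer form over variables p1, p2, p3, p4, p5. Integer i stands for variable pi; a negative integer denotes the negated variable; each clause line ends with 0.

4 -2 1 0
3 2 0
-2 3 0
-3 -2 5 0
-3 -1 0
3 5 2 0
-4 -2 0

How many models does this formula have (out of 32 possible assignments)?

4

Satisfying assignments:
  p1=F p2=F p3=T p4=F p5=F
  p1=F p2=F p3=T p4=F p5=T
  p1=F p2=F p3=T p4=T p5=F
  p1=F p2=F p3=T p4=T p5=T
That's 4 in total.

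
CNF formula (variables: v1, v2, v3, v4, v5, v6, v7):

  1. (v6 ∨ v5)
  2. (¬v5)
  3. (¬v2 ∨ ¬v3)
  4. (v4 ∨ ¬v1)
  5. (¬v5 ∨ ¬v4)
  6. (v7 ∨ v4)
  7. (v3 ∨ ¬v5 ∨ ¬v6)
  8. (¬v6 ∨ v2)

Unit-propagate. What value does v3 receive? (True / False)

False

Unit clause (¬v5) sets v5 = False.
In (v6 ∨ v5), v5 is now false; v6 must hold, so v6 = True.
In (¬v6 ∨ v2), ¬v6 is now false; v2 must hold, so v2 = True.
From (¬v2 ∨ ¬v3) and v2 = True: v3 = False.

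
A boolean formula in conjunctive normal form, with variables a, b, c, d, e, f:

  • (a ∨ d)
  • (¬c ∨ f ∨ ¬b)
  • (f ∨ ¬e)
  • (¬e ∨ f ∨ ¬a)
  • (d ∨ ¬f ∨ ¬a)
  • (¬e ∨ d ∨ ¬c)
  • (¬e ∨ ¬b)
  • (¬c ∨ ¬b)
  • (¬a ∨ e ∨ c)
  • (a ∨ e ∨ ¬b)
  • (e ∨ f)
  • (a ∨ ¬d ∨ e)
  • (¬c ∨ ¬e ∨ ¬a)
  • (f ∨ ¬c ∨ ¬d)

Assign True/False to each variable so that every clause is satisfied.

Pure literal: b appears only negated; assign b = False.
Branch on a: take a = False.
  then d is forced to True.
  then e is forced to True.
  then f is forced to True.
c is now unconstrained; take c = False.
Check each clause:
  1. (d ∨ a) — d is true.
  2. (¬b ∨ f ∨ ¬c) — ¬c is true.
  3. (f ∨ ¬e) — f is true.
  4. (¬a ∨ f ∨ ¬e) — ¬a is true.
  5. (¬a ∨ d ∨ ¬f) — d is true.
  6. (¬e ∨ d ∨ ¬c) — d is true.
  7. (¬b ∨ ¬e) — ¬b is true.
  8. (¬b ∨ ¬c) — ¬c is true.
  9. (c ∨ e ∨ ¬a) — e is true.
  10. (¬b ∨ e ∨ a) — e is true.
  11. (e ∨ f) — e is true.
  12. (a ∨ e ∨ ¬d) — e is true.
  13. (¬c ∨ ¬a ∨ ¬e) — ¬c is true.
  14. (¬c ∨ ¬d ∨ f) — ¬c is true.

a=0  b=0  c=0  d=1  e=1  f=1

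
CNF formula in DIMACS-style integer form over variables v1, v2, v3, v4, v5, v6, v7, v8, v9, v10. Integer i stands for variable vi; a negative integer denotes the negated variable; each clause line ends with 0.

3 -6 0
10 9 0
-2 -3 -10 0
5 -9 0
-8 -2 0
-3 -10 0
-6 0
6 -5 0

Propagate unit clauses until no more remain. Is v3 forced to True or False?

False

(¬v6) stands alone — v6 = False.
(¬v5 ∨ v6) with v6 = False leaves only ¬v5, so v5 = False.
From (¬v9 ∨ v5) and v5 = False: v9 = False.
(v10 ∨ v9) with v9 = False leaves only v10, so v10 = True.
In (¬v3 ∨ ¬v10), ¬v10 is now false; ¬v3 must hold, so v3 = False.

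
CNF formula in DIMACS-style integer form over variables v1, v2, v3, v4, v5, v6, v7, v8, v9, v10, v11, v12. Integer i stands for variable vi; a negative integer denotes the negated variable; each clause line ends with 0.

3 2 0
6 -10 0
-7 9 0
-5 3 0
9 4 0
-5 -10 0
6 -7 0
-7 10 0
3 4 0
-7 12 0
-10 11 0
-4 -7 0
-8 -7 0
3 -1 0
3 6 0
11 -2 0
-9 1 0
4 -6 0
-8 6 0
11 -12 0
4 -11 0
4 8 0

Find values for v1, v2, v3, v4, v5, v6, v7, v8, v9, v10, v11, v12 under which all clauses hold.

v1=T  v2=F  v3=T  v4=T  v5=F  v6=T  v7=F  v8=T  v9=T  v10=T  v11=T  v12=F

Check each clause:
  1. {v3, v2} — v3 is true.
  2. {¬v10, v6} — v6 is true.
  3. {v9, ¬v7} — ¬v7 is true.
  4. {v3, ¬v5} — v3 is true.
  5. {v9, v4} — v9 is true.
  6. {¬v10, ¬v5} — ¬v5 is true.
  7. {¬v7, v6} — ¬v7 is true.
  8. {¬v7, v10} — ¬v7 is true.
  9. {v4, v3} — v3 is true.
  10. {¬v7, v12} — ¬v7 is true.
  11. {v11, ¬v10} — v11 is true.
  12. {¬v4, ¬v7} — ¬v7 is true.
  13. {¬v8, ¬v7} — ¬v7 is true.
  14. {v3, ¬v1} — v3 is true.
  15. {v3, v6} — v3 is true.
  16. {v11, ¬v2} — v11 is true.
  17. {v1, ¬v9} — v1 is true.
  18. {¬v6, v4} — v4 is true.
  19. {¬v8, v6} — v6 is true.
  20. {v11, ¬v12} — v11 is true.
  21. {¬v11, v4} — v4 is true.
  22. {v8, v4} — v8 is true.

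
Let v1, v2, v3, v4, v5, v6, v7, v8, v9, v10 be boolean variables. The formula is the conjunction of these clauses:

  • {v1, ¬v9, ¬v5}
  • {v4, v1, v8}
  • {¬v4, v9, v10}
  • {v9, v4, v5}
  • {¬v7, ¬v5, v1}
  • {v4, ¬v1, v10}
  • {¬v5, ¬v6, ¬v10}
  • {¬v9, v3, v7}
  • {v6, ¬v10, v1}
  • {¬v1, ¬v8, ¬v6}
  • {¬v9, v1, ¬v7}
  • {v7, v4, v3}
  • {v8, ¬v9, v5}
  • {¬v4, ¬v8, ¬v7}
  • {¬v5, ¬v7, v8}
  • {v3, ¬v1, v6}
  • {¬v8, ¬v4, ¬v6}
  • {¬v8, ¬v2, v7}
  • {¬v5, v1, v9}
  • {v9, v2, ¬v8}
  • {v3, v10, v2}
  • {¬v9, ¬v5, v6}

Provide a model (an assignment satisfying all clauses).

v3 occurs only positively in the remaining clauses — set v3 = True.
Set v1 = False and propagate.
Branch on v2: take v2 = True.
The remaining clauses are satisfied by v4 = True, v5 = False, v6 = True, v7 = True, v8 = False, v9 = False, v10 = True.
Every clause has at least one true literal under this assignment.
Check each clause:
  1. {v1, ¬v9, ¬v5} — ¬v5 is true.
  2. {v1, v8, v4} — v4 is true.
  3. {¬v4, v10, v9} — v10 is true.
  4. {v5, v9, v4} — v4 is true.
  5. {¬v5, ¬v7, v1} — ¬v5 is true.
  6. {v10, ¬v1, v4} — v10 is true.
  7. {¬v6, ¬v5, ¬v10} — ¬v5 is true.
  8. {v3, v7, ¬v9} — v3 is true.
  9. {v1, v6, ¬v10} — v6 is true.
  10. {¬v1, ¬v8, ¬v6} — ¬v8 is true.
  11. {v1, ¬v9, ¬v7} — ¬v9 is true.
  12. {v7, v4, v3} — v3 is true.
  13. {v8, v5, ¬v9} — ¬v9 is true.
  14. {¬v7, ¬v8, ¬v4} — ¬v8 is true.
  15. {¬v7, v8, ¬v5} — ¬v5 is true.
  16. {v6, ¬v1, v3} — v3 is true.
  17. {¬v4, ¬v8, ¬v6} — ¬v8 is true.
  18. {v7, ¬v2, ¬v8} — ¬v8 is true.
  19. {¬v5, v9, v1} — ¬v5 is true.
  20. {¬v8, v2, v9} — ¬v8 is true.
  21. {v3, v10, v2} — v2 is true.
  22. {¬v9, ¬v5, v6} — ¬v5 is true.

v1 = False  v2 = True  v3 = True  v4 = True  v5 = False  v6 = True  v7 = True  v8 = False  v9 = False  v10 = True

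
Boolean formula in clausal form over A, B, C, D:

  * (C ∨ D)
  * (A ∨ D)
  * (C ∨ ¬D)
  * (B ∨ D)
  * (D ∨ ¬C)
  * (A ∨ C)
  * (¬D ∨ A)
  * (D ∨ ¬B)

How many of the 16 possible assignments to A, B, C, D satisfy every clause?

Satisfying assignments:
  A=1 B=0 C=1 D=1
  A=1 B=1 C=1 D=1
Count: 2.

2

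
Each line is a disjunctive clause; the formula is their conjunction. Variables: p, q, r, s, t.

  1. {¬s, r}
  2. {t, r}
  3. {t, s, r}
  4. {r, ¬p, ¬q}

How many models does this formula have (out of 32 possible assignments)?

Split on r, then s.
  r=T, s=T: p, q, t free → 2^3 = 8.
  r=T, s=F: p, q, t free → 2^3 = 8.
  r=F, s=T: a clause becomes empty — 0.
  r=F, s=F: remaining (p,q,t) ∈ {(F,F,T); (F,T,T); (T,F,T)} — 3.
Total: 8 + 8 + 0 + 3 = 19.

19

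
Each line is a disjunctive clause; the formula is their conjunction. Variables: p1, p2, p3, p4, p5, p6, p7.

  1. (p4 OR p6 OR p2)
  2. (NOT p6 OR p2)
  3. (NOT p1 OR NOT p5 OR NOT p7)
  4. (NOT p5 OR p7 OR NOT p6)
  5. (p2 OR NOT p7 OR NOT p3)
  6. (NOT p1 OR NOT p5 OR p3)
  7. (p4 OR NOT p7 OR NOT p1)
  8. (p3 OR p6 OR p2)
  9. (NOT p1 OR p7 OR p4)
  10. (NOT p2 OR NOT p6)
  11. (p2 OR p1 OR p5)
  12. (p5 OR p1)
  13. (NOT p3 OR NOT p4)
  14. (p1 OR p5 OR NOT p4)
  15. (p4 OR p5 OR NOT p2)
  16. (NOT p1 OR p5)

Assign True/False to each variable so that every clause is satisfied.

p1 = 0, p2 = 1, p3 = 0, p4 = 0, p5 = 1, p6 = 0, p7 = 1

Check each clause:
  1. (p4 OR p2 OR p6) — p2 is true.
  2. (NOT p6 OR p2) — NOT p6 is true.
  3. (NOT p5 OR NOT p7 OR NOT p1) — NOT p1 is true.
  4. (NOT p5 OR NOT p6 OR p7) — NOT p6 is true.
  5. (p2 OR NOT p3 OR NOT p7) — p2 is true.
  6. (NOT p1 OR p3 OR NOT p5) — NOT p1 is true.
  7. (p4 OR NOT p7 OR NOT p1) — NOT p1 is true.
  8. (p3 OR p6 OR p2) — p2 is true.
  9. (p7 OR NOT p1 OR p4) — NOT p1 is true.
  10. (NOT p6 OR NOT p2) — NOT p6 is true.
  11. (p1 OR p2 OR p5) — p2 is true.
  12. (p1 OR p5) — p5 is true.
  13. (NOT p4 OR NOT p3) — NOT p4 is true.
  14. (p5 OR NOT p4 OR p1) — NOT p4 is true.
  15. (NOT p2 OR p5 OR p4) — p5 is true.
  16. (NOT p1 OR p5) — p5 is true.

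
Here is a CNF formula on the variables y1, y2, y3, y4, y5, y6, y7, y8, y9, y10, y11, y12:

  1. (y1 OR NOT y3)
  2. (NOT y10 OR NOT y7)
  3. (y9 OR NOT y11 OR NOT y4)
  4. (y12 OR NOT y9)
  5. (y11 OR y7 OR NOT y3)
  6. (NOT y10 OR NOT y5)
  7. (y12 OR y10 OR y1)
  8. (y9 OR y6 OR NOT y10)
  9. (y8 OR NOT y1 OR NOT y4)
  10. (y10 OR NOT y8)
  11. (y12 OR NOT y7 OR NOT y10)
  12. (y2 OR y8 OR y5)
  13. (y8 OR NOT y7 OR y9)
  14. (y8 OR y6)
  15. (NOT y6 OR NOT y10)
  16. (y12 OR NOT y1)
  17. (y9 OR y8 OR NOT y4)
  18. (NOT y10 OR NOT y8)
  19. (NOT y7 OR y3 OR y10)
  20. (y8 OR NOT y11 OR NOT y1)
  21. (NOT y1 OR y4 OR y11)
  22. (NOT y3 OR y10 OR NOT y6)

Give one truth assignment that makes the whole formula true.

y1=False  y2=True  y3=False  y4=False  y5=False  y6=True  y7=False  y8=False  y9=True  y10=False  y11=False  y12=True

Pure literal: y2 appears only positively; assign y2 = True.
y12 occurs only positively in the remaining clauses — set y12 = True.
Set y1 = False and propagate.
  then y3 is forced to False.
Try y4 = False.
Branch on y5: take y5 = False.
For the remaining variables, y6 = True, y7 = False, y8 = False, y9 = True, y10 = False, y11 = False works.
Every clause has at least one true literal under this assignment.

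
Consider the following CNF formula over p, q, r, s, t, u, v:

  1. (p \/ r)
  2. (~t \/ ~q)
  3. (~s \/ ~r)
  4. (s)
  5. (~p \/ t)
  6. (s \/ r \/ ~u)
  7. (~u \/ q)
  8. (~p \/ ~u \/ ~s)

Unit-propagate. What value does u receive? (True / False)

Unit clause (s) sets s = True.
(~s \/ ~r): since s = True, the clause reduces to (~r). r = False.
(r \/ p) with r = False leaves only p, so p = True.
(~p \/ t) with p = True leaves only t, so t = True.
(~t \/ ~q) with t = True leaves only ~q, so q = False.
From (q \/ ~u) and q = False: u = False.

False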